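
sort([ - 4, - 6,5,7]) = [-6,  -  4, 5, 7]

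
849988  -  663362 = 186626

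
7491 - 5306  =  2185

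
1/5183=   1/5183 = 0.00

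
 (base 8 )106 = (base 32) 26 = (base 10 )70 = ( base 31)28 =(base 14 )50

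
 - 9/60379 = - 1 + 60370/60379 = - 0.00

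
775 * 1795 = 1391125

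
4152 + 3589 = 7741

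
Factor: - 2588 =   -  2^2 * 647^1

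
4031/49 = 82+13/49   =  82.27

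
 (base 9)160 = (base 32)47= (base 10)135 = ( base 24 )5f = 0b10000111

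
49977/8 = 6247 + 1/8 = 6247.12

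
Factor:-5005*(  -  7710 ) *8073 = 2^1 * 3^4*5^2* 7^1*11^1*13^2*23^1*257^1  =  311525364150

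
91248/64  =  1425 + 3/4 = 1425.75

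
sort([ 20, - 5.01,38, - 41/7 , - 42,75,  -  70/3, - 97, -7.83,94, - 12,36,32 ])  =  [ - 97,-42 ,  -  70/3, - 12, - 7.83,-41/7, - 5.01, 20, 32,36,38,75, 94] 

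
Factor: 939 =3^1*313^1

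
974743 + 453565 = 1428308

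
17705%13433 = 4272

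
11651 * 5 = 58255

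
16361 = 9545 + 6816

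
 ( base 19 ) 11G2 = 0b1110101100110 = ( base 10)7526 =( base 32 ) 7b6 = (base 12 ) 4432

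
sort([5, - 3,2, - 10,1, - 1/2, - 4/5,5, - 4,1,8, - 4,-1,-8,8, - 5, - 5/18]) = [-10,-8, - 5, - 4, - 4,-3,  -  1, - 4/5, - 1/2, - 5/18, 1, 1,2, 5,  5 , 8,  8 ]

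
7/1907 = 7/1907 = 0.00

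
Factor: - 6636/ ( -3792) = 7/4 = 2^( - 2)*7^1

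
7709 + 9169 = 16878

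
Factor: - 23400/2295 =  - 2^3 *3^( - 1)*5^1*13^1*17^ ( - 1)= - 520/51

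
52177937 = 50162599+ 2015338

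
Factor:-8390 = - 2^1 * 5^1*839^1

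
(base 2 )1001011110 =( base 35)hb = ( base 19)1ch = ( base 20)1A6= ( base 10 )606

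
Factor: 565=5^1* 113^1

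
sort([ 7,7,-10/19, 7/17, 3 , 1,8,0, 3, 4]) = [-10/19, 0,7/17,1,3, 3,4, 7, 7, 8]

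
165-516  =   - 351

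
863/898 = 863/898 = 0.96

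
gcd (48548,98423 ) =1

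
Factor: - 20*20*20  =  -2^6*5^3 = - 8000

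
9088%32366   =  9088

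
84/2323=84/2323 = 0.04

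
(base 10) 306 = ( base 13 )1A7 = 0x132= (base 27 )B9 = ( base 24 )ci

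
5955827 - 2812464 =3143363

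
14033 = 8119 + 5914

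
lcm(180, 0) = 0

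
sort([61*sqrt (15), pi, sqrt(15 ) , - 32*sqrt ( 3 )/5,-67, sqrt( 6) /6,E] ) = [  -  67, - 32*sqrt( 3)/5,sqrt( 6)/6,E, pi, sqrt(15), 61*sqrt( 15)]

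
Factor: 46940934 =2^1 * 3^1*53^1*147613^1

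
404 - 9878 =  - 9474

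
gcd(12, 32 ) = 4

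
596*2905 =1731380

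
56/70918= 28/35459  =  0.00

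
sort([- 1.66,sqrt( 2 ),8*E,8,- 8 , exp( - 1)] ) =[ - 8,  -  1.66,exp( - 1),sqrt( 2), 8,8*E]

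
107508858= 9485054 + 98023804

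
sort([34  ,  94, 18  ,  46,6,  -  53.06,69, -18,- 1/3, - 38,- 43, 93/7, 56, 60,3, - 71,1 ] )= [-71,-53.06, - 43 ,  -  38, - 18, - 1/3, 1,3,6 , 93/7, 18,34, 46,56,60, 69, 94]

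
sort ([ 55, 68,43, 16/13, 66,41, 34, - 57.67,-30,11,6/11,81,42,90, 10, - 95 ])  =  [ - 95,  -  57.67,-30 , 6/11,  16/13,10, 11,  34 , 41,42, 43 , 55,66,  68, 81,90 ] 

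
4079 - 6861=  -  2782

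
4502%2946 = 1556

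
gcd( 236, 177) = 59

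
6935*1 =6935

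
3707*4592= 17022544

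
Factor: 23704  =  2^3*2963^1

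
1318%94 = 2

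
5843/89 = 5843/89=65.65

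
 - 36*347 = -12492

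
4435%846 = 205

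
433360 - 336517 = 96843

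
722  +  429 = 1151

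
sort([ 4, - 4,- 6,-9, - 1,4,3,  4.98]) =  [ - 9, - 6, - 4, - 1, 3,4,4, 4.98]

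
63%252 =63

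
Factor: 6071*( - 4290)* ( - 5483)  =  2^1*3^1*5^1 *11^1*13^2*467^1*5483^1  =  142802486970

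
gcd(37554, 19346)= 1138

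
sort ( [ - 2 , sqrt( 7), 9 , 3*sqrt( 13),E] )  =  [ - 2 , sqrt ( 7 ), E,9, 3  *sqrt (13)] 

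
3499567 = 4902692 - 1403125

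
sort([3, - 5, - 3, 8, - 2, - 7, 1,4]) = [ - 7, - 5, - 3, - 2,  1, 3, 4,8]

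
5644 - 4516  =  1128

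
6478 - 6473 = 5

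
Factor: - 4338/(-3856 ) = 9/8= 2^( - 3 ) * 3^2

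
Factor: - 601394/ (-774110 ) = 5^( - 1 )*199^(  -  1 )*773^1= 773/995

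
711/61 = 711/61 = 11.66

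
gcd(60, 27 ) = 3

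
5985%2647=691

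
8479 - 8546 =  - 67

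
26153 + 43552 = 69705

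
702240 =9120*77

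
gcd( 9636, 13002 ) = 66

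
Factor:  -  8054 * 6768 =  - 2^5*3^2*47^1*4027^1 = - 54509472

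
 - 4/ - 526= 2/263 = 0.01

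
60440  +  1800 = 62240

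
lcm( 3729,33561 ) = 33561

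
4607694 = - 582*(-7917)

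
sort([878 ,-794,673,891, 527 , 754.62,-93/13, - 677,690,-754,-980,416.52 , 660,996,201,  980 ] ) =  [-980,-794 , - 754,-677, - 93/13,201,416.52 , 527, 660, 673, 690,754.62,878,891, 980,  996 ]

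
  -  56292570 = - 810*69497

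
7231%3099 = 1033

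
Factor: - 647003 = - 7^1*17^1 * 5437^1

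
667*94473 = 63013491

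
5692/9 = 5692/9  =  632.44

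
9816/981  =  3272/327 =10.01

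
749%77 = 56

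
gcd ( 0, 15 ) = 15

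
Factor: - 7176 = -2^3*3^1*13^1* 23^1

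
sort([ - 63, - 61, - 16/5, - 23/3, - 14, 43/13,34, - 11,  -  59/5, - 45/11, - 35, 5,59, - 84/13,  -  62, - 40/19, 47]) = [ - 63,  -  62, - 61, - 35,  -  14, - 59/5,-11, - 23/3 , - 84/13,-45/11, - 16/5, - 40/19,  43/13 , 5,  34, 47, 59]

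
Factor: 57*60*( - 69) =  - 235980= - 2^2*3^3*5^1*19^1*23^1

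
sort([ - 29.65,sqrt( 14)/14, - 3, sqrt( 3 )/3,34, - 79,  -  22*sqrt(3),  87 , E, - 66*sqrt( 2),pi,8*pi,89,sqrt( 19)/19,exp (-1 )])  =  [ - 66 * sqrt(2),  -  79 , - 22*sqrt( 3 ), - 29.65,-3 , sqrt( 19 ) /19,sqrt( 14 )/14,exp ( - 1 ),sqrt( 3)/3,E,pi,8*pi,34,87,89 ] 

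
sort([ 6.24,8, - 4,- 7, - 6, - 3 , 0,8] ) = [ - 7, - 6, - 4, - 3,0,6.24,  8,8] 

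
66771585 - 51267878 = 15503707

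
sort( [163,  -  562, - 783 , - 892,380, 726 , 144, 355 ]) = [  -  892,-783,  -  562, 144, 163,355,380,726 ] 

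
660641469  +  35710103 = 696351572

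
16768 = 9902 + 6866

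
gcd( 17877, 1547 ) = 1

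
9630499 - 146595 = 9483904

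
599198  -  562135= 37063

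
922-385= 537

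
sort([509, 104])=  [ 104, 509 ] 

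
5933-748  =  5185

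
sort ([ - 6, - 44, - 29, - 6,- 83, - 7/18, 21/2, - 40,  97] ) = [  -  83, - 44, - 40,  -  29, - 6 , - 6, - 7/18, 21/2 , 97 ]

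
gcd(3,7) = 1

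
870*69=60030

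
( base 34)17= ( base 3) 1112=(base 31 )1A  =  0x29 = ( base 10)41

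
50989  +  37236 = 88225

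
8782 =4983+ 3799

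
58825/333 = 58825/333 =176.65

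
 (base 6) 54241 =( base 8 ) 16421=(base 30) 881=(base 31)7N1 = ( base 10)7441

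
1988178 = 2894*687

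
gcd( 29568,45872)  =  16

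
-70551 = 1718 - 72269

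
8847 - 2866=5981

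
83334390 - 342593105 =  - 259258715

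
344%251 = 93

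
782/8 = 391/4 = 97.75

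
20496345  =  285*71917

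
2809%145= 54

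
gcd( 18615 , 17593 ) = 73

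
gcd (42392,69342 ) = 14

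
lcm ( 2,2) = 2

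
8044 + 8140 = 16184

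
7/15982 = 7/15982 = 0.00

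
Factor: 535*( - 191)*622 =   -  63559070 = -  2^1*5^1*107^1*191^1*311^1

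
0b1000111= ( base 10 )71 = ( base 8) 107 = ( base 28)2F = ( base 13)56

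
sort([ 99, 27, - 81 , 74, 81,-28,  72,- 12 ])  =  [ - 81,-28,  -  12 , 27, 72,74,81, 99 ] 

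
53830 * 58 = 3122140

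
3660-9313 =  - 5653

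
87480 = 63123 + 24357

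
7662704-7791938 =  - 129234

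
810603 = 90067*9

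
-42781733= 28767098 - 71548831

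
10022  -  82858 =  - 72836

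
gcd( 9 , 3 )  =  3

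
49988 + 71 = 50059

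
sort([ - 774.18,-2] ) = [ - 774.18, - 2 ]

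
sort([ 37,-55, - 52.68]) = [ - 55,-52.68,37]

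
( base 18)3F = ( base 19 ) 3C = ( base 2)1000101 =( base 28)2D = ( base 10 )69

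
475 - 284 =191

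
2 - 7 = - 5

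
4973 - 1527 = 3446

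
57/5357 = 57/5357=0.01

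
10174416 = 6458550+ 3715866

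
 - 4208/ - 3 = 4208/3=1402.67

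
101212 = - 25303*( - 4 )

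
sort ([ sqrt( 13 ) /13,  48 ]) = [ sqrt(13)/13,48]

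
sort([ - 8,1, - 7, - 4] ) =[ - 8, - 7, - 4,1 ]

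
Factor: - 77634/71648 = - 2^( - 4) * 3^2*19^1 * 227^1  *  2239^( - 1 ) = - 38817/35824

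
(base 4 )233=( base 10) 47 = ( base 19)29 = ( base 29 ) 1I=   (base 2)101111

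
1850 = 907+943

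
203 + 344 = 547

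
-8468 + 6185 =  - 2283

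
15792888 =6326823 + 9466065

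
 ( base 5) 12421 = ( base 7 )2606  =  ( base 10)986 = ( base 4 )33122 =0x3DA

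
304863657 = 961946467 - 657082810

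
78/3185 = 6/245 = 0.02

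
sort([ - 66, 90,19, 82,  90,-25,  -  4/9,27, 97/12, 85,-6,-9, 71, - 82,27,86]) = [  -  82,  -  66, - 25,-9, - 6,-4/9, 97/12, 19, 27,27, 71 , 82,  85,86, 90, 90] 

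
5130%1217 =262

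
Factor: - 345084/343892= - 3^1*193^1*577^( - 1) = - 579/577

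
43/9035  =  43/9035 =0.00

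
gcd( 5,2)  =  1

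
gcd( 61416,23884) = 3412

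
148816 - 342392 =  - 193576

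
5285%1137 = 737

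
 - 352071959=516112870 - 868184829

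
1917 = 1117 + 800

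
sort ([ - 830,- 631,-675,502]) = [ - 830, - 675, - 631  ,  502]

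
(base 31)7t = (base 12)186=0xf6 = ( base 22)B4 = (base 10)246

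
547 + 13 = 560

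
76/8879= 76/8879= 0.01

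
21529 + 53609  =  75138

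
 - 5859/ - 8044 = 5859/8044 = 0.73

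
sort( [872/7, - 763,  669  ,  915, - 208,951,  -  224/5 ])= [-763, - 208, - 224/5, 872/7,669, 915, 951]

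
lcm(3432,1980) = 51480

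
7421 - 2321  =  5100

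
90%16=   10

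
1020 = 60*17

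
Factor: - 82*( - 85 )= 6970 = 2^1*5^1*17^1 *41^1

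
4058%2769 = 1289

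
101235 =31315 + 69920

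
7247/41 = 7247/41  =  176.76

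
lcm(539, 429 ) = 21021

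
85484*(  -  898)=-76764632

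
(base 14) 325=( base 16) 26d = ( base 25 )OL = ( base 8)1155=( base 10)621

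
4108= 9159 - 5051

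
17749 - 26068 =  -8319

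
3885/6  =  647+ 1/2 = 647.50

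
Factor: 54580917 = 3^1 *127^1*143257^1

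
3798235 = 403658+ 3394577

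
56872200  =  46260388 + 10611812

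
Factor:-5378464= - 2^5*7^1*13^1*1847^1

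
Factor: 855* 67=3^2*5^1 * 19^1 * 67^1=57285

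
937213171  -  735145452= 202067719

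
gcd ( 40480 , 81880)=920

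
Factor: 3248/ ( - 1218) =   -  2^3*3^ ( - 1 ) = -  8/3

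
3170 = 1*3170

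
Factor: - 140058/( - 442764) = 2^( - 1)*7^( - 2)  *31^1 = 31/98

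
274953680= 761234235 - 486280555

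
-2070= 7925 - 9995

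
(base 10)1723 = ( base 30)1RD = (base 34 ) 1GN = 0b11010111011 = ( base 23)35l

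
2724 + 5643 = 8367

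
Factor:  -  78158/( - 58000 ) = 2^( - 3 )*5^(  -  3)*29^( - 1 )*39079^1 = 39079/29000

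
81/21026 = 81/21026 = 0.00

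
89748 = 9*9972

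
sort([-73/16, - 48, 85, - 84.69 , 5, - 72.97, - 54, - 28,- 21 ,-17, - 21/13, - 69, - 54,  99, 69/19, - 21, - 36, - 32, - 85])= [ - 85,  -  84.69, - 72.97, - 69, - 54, - 54, - 48, - 36,  -  32, - 28,  -  21, - 21,-17,- 73/16, - 21/13, 69/19,5,  85, 99 ] 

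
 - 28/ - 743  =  28/743 = 0.04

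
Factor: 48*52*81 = 202176 = 2^6*3^5*13^1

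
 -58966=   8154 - 67120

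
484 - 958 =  - 474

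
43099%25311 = 17788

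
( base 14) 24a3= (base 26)9cj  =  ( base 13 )2bc6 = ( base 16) 190F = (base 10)6415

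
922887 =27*34181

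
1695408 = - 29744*( - 57) 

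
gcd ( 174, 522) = 174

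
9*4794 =43146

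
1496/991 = 1+505/991 = 1.51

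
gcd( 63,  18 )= 9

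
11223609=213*52693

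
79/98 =79/98 = 0.81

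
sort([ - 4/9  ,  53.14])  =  [ - 4/9, 53.14]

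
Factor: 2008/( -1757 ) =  - 8/7 = - 2^3 * 7^( - 1 ) 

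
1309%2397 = 1309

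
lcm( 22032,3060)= 110160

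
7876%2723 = 2430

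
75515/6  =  75515/6 = 12585.83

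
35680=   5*7136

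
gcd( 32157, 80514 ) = 81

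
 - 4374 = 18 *( - 243)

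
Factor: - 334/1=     -  2^1*167^1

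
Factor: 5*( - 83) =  - 5^1 *83^1 = -415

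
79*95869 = 7573651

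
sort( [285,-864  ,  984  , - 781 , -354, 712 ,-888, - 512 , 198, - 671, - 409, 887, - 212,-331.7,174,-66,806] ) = [-888, - 864,  -  781, - 671 ,-512, - 409,  -  354  , - 331.7,-212, - 66, 174 , 198,285 , 712, 806,  887,984]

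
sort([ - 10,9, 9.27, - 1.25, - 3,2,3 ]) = [ - 10, - 3, - 1.25,2, 3, 9,9.27 ] 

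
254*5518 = 1401572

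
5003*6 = 30018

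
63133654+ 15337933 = 78471587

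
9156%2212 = 308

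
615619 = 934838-319219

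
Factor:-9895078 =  - 2^1*127^1*163^1*239^1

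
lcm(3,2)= 6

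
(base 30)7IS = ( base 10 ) 6868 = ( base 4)1223110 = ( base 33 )6a4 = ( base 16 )1AD4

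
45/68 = 45/68 = 0.66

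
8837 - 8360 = 477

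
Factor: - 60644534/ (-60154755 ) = 2^1*3^ ( - 1 )*5^ ( -1)*17^( - 1)*43^1*235901^( - 1)*705169^1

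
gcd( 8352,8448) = 96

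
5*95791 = 478955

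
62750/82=765  +  10/41 = 765.24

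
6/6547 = 6/6547=0.00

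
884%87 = 14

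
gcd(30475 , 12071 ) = 1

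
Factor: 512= 2^9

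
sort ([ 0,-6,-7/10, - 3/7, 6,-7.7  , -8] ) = [-8,- 7.7, - 6, - 7/10, - 3/7 , 0,6] 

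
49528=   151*328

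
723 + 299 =1022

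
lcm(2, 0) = 0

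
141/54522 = 47/18174 = 0.00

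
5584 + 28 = 5612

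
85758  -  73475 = 12283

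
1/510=1/510 = 0.00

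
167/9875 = 167/9875 = 0.02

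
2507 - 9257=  - 6750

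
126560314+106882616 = 233442930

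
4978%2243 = 492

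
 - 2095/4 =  - 524 + 1/4  =  - 523.75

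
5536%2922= 2614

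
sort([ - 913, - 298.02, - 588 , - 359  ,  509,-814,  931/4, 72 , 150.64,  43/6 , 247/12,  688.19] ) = [-913,-814, - 588,-359, -298.02,43/6,247/12,72,150.64 , 931/4,509,688.19 ]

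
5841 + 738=6579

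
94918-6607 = 88311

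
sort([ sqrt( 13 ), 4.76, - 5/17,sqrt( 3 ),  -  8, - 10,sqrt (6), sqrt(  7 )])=[ - 10,-8 , - 5/17, sqrt(3 ),sqrt ( 6),sqrt( 7), sqrt( 13 ),4.76]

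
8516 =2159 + 6357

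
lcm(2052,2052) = 2052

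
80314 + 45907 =126221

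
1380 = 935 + 445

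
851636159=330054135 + 521582024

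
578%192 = 2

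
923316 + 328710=1252026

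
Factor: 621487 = 89^1 * 6983^1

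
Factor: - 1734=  - 2^1*3^1*17^2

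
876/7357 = 876/7357= 0.12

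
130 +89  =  219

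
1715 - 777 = 938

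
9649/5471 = 9649/5471 = 1.76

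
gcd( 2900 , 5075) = 725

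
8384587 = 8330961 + 53626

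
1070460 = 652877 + 417583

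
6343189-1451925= 4891264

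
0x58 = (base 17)53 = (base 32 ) 2o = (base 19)4C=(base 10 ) 88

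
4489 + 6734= 11223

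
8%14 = 8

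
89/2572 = 89/2572 =0.03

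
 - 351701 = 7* ( - 50243 )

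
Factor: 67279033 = 7591^1 * 8863^1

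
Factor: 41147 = 23^1*1789^1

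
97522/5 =97522/5=19504.40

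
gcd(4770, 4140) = 90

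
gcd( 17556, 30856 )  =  532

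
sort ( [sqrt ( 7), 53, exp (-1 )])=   [exp ( - 1 ),sqrt( 7 ) , 53 ] 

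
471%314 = 157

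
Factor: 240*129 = 30960 =2^4*3^2  *5^1 * 43^1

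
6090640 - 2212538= 3878102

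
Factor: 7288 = 2^3 *911^1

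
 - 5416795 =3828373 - 9245168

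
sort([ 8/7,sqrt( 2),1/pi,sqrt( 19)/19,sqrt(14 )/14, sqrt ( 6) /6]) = [ sqrt (19 ) /19,sqrt( 14)/14,1/pi,sqrt(6 )/6,8/7,  sqrt( 2) ] 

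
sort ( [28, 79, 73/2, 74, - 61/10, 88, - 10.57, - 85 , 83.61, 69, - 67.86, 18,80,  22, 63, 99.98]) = [ -85,-67.86,-10.57, - 61/10, 18, 22, 28,  73/2, 63,69,  74,79, 80 , 83.61, 88, 99.98] 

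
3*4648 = 13944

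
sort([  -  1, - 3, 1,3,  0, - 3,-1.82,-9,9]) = [ - 9, - 3, - 3, - 1.82, - 1, 0, 1,3,9 ]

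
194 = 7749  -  7555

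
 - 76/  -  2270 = 38/1135 = 0.03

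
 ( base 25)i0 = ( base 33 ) DL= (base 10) 450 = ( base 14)242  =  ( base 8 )702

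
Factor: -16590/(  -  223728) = 35/472 = 2^( - 3)*5^1*7^1*59^(  -  1 ) 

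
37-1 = 36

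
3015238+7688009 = 10703247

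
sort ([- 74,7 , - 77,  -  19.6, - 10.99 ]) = [-77, - 74,  -  19.6,  -  10.99, 7]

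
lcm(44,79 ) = 3476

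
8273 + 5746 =14019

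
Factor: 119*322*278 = 2^2*7^2*17^1* 23^1*139^1 = 10652404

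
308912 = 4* 77228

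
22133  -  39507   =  -17374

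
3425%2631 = 794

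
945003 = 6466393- 5521390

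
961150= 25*38446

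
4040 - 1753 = 2287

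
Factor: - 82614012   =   - 2^2*3^1*13^1*529577^1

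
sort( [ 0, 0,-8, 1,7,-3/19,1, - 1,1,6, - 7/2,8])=[ - 8,-7/2, - 1, - 3/19, 0,0, 1,1, 1,6, 7,8]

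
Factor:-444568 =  - 2^3*61^1*911^1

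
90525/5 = 18105 = 18105.00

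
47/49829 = 47/49829 = 0.00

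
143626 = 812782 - 669156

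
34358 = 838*41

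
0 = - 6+6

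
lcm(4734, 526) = 4734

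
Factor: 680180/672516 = 3^ ( - 3)*5^1*  13^( - 1 )*71^1 = 355/351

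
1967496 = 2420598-453102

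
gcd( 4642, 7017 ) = 1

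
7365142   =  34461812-27096670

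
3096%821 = 633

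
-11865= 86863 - 98728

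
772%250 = 22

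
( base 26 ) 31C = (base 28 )2hm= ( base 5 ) 31231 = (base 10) 2066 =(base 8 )4022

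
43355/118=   43355/118 = 367.42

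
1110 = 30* 37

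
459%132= 63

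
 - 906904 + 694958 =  - 211946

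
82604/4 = 20651= 20651.00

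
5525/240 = 1105/48 = 23.02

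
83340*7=583380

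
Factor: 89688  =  2^3*3^1*37^1* 101^1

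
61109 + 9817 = 70926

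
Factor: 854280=2^3*3^3*5^1*7^1*113^1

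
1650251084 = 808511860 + 841739224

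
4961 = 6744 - 1783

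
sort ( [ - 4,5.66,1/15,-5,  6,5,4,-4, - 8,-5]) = [ - 8, - 5 ,-5,-4 ,-4,1/15,4,5,5.66,6] 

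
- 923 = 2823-3746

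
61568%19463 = 3179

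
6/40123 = 6/40123 = 0.00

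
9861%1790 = 911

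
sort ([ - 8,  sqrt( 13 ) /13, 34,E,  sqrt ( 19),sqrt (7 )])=[-8, sqrt (13 )/13, sqrt( 7), E, sqrt(19) , 34] 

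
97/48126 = 97/48126 = 0.00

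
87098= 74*1177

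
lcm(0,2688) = 0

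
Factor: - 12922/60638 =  - 6461/30319 = - 7^1 * 13^1*71^1*30319^( - 1)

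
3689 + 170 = 3859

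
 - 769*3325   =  -2556925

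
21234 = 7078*3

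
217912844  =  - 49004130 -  - 266916974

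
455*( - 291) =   -  132405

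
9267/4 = 9267/4=2316.75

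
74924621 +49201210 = 124125831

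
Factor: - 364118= - 2^1*182059^1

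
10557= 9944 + 613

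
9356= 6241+3115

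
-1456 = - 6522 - -5066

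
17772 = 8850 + 8922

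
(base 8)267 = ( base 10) 183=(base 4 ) 2313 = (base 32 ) 5n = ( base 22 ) 87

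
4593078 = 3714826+878252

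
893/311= 893/311 =2.87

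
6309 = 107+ 6202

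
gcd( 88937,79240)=1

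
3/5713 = 3/5713 = 0.00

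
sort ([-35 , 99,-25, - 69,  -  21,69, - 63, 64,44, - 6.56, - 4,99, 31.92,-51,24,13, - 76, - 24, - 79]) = [ - 79 ,-76,  -  69,-63, - 51, - 35, - 25, - 24, - 21, - 6.56, - 4,13,24, 31.92, 44,64,  69,  99,  99 ] 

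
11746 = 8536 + 3210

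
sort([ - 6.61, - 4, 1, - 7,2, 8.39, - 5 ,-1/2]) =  [-7, - 6.61, - 5,  -  4, - 1/2, 1,2 , 8.39]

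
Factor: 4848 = 2^4*3^1*101^1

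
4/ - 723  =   - 1 + 719/723 = -0.01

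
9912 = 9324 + 588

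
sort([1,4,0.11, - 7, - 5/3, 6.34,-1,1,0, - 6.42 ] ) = [ - 7, - 6.42, - 5/3, -1,0,0.11,1,1,4,6.34 ]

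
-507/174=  - 169/58 = - 2.91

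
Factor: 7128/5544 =9/7 = 3^2*7^( - 1 ) 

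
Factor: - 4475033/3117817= -17^ (- 1 ) * 241^ (-1 )*761^( - 1 )  *  4475033^1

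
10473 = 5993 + 4480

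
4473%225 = 198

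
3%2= 1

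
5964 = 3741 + 2223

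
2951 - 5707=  - 2756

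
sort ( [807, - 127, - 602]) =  [ - 602 ,-127 , 807]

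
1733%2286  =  1733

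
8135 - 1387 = 6748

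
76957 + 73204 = 150161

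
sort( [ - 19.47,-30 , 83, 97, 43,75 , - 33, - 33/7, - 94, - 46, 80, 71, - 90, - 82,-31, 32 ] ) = [ -94 , - 90 , - 82, - 46, - 33,-31, - 30, -19.47, - 33/7, 32,43, 71, 75, 80,83, 97 ] 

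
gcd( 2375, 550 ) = 25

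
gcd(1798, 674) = 2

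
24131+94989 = 119120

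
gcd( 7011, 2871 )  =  9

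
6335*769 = 4871615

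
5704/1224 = 4 + 101/153 = 4.66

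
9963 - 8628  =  1335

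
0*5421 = 0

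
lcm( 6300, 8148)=611100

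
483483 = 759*637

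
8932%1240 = 252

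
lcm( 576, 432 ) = 1728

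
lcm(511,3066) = 3066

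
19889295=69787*285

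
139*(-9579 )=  -1331481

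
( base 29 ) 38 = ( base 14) 6B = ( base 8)137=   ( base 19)50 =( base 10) 95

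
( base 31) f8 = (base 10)473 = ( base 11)3a0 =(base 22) lb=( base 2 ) 111011001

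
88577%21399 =2981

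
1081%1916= 1081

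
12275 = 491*25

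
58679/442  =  132 + 335/442 = 132.76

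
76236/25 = 76236/25 = 3049.44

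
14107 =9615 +4492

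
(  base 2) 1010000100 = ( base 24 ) 12k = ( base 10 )644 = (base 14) 340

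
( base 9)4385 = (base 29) 3OH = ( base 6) 22552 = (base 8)6244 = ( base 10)3236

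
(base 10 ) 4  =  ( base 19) 4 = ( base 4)10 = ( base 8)4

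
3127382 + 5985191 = 9112573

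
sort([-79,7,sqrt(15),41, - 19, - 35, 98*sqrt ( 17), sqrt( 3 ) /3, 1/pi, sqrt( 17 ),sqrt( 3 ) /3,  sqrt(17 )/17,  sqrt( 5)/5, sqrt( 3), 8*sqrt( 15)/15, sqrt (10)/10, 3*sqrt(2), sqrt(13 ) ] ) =[ - 79, - 35, - 19, sqrt(17 )/17, sqrt(10)/10 , 1/pi , sqrt ( 5 )/5,sqrt (3)/3,  sqrt( 3 )/3,sqrt( 3 ),8*sqrt(15)/15 , sqrt( 13), sqrt(15 ), sqrt( 17), 3 *sqrt( 2 ),7, 41,  98*sqrt(17)]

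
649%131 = 125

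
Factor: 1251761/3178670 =2^( - 1 )*5^( - 1 )*7^1*11^( - 2 )*17^1*37^( - 1 )*67^1 * 71^( - 1 ) * 157^1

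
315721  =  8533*37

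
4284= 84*51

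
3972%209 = 1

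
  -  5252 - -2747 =  -  2505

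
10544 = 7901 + 2643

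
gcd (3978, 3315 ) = 663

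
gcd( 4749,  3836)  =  1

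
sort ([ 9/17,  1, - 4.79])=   [-4.79, 9/17 , 1]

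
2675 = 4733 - 2058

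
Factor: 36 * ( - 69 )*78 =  - 193752=   - 2^3*3^4*13^1*23^1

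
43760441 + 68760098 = 112520539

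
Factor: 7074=2^1*3^3*131^1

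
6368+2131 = 8499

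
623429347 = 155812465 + 467616882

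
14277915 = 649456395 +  -635178480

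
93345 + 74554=167899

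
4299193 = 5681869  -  1382676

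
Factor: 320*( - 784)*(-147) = 2^10*3^1 * 5^1* 7^4 = 36879360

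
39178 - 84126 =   -  44948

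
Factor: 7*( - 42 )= - 2^1*3^1*7^2 = -294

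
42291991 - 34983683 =7308308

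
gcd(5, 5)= 5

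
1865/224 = 1865/224 = 8.33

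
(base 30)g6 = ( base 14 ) 26a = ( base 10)486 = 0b111100110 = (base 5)3421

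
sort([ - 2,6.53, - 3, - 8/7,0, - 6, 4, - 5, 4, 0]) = [ - 6, - 5, - 3, - 2, - 8/7,0, 0, 4  ,  4,6.53 ]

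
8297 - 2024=6273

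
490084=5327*92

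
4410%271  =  74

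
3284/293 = 3284/293 = 11.21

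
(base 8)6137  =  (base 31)395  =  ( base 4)301133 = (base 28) 413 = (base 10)3167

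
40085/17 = 2357 + 16/17= 2357.94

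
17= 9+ 8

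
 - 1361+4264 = 2903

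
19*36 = 684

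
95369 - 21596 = 73773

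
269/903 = 269/903 = 0.30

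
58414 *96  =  5607744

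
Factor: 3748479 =3^1*7^1*103^1*1733^1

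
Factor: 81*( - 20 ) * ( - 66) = 2^3*3^5*5^1*11^1=106920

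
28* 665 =18620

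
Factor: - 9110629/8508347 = -11^1 * 17^ ( - 1)*149^( - 1 )*3359^( - 1 )*828239^1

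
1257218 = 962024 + 295194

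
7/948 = 7/948 = 0.01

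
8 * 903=7224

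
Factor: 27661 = 139^1*199^1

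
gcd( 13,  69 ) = 1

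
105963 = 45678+60285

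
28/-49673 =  - 28/49673= -0.00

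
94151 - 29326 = 64825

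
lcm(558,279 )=558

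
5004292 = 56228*89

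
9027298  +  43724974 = 52752272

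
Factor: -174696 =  - 2^3*3^1 * 29^1*251^1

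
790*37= 29230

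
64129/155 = 64129/155 = 413.74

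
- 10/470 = - 1 + 46/47 =- 0.02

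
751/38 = 19 + 29/38 = 19.76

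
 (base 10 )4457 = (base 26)6FB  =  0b1000101101001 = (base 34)3T3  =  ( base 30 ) 4SH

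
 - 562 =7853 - 8415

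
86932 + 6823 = 93755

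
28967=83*349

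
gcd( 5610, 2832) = 6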